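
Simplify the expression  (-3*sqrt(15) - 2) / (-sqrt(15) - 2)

Multiply numerator and denominator by -2 + sqrt(15).
Denominator becomes -11; numerator becomes -41 + 4*sqrt(15).

(-4*sqrt(15) + 41)/11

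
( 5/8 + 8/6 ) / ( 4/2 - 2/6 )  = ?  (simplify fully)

Numerator: 5/8 + 8/6 = 47/24
Denominator: 4/2 - 2/6 = 5/3
Divide: (47/24) · (3/5) = 47/40

47/40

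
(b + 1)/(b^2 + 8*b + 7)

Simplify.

1/(b + 7)

Factor: b^2 + 8*b + 7 = (b + 1)*(b + 7)
Cancel the common factor (b + 1).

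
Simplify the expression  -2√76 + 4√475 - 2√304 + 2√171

14*√19

2√76 = 4*√19; 4√475 = 20*√19; 2√304 = 8*√19; 2√171 = 6*√19
Combine: (-4 + 20 - 8 + 6)·√19 = 14*√19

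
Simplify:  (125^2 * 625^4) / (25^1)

5^20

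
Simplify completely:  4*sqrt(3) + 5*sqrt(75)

29*sqrt(3)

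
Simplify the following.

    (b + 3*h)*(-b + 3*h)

-b^2 + 9*h^2

(3*h)^2 - (b)^2 = -b^2 + 9*h^2.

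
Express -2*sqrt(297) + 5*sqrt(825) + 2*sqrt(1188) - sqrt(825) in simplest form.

2*sqrt(297) = 6*sqrt(33); 5*sqrt(825) = 25*sqrt(33); 2*sqrt(1188) = 12*sqrt(33); sqrt(825) = 5*sqrt(33)
Combine: (-6 + 25 + 12 - 5)·sqrt(33) = 26*sqrt(33)

26*sqrt(33)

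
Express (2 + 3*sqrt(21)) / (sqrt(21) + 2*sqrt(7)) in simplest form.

(-63 - 2*sqrt(21) + 4*sqrt(7) + 42*sqrt(3))/7

Multiply numerator and denominator by -2*sqrt(7) + sqrt(21).
Denominator becomes -7; numerator becomes -42*sqrt(3) - 4*sqrt(7) + 2*sqrt(21) + 63.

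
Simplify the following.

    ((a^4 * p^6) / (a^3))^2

a^2*p^12

Inside the bracket: a^1 * p^6
Raise to the power 2: a^2 * p^12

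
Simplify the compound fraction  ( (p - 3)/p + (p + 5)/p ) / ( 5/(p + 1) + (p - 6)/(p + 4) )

(2*p^3 + 12*p^2 + 18*p + 8)/(p^3 + 14*p)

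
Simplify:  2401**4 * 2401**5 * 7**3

2401**4 = 7**16; 2401**5 = 7**20; 7**3 = 7**3
Combine exponents: 7**39

7**39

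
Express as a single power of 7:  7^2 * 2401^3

7^2 = 7^2; 2401^3 = 7^12
Combine exponents: 7^14

7^14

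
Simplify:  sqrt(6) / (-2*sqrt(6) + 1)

(-12 - sqrt(6))/23

Multiply numerator and denominator by 1 + 2*sqrt(6).
Denominator becomes -23; numerator becomes sqrt(6) + 12.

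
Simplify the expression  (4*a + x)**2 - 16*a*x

(4*a - x)**2

Expanding gives 16*a**2 - 8*a*x + x**2, a perfect square.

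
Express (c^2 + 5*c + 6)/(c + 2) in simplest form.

Factor: c^2 + 5*c + 6 = (c + 3)*(c + 2)
Cancel the common factor (c + 2).

c + 3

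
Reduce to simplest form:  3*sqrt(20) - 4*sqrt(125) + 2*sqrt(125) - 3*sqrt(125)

3*sqrt(20) = 6*sqrt(5); 4*sqrt(125) = 20*sqrt(5); 2*sqrt(125) = 10*sqrt(5); 3*sqrt(125) = 15*sqrt(5)
Combine: (6 - 20 + 10 - 15)·sqrt(5) = -19*sqrt(5)

-19*sqrt(5)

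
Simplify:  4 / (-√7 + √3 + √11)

(-28*√7 - 4*√11 + 60*√3 + 8*√231)/83

Group as (√3 + √11) - √7; multiply by (√3 + √11) + √7, then rationalise the remaining surd.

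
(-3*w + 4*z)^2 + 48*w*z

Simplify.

After expansion: 9*w^2 + 24*w*z + 16*z^2 — a perfect-square trinomial.

(3*w + 4*z)^2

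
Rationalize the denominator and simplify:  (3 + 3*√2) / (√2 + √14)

(-2 - √2 + √14 + 2*√7)/4

Multiply numerator and denominator by -√14 + √2.
Denominator becomes -12; numerator becomes -6*√7 - 3*√14 + 3*√2 + 6.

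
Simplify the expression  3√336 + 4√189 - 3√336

3√336 = 12*√21; 4√189 = 12*√21; 3√336 = 12*√21
Combine: (12 + 12 - 12)·√21 = 12*√21

12*√21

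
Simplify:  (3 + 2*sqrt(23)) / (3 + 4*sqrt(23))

(6*sqrt(23) + 175)/359

Multiply numerator and denominator by -4*sqrt(23) + 3.
Denominator becomes -359; numerator becomes -175 - 6*sqrt(23).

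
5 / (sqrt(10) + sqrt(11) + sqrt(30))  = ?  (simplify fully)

Group as (sqrt(11) + sqrt(30)) + sqrt(10); multiply by (sqrt(11) + sqrt(30)) - sqrt(10), then rationalise the remaining surd.

(-100*sqrt(33) - 45*sqrt(30) + 145*sqrt(11) + 155*sqrt(10))/359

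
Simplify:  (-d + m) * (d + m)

Pair the conjugate factors: (m+d)(m-d) = -d^2 + m^2.

-d^2 + m^2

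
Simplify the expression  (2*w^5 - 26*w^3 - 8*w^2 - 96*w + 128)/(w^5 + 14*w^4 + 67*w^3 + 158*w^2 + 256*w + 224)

Factor: 2*w^5 - 26*w^3 - 8*w^2 - 96*w + 128 = 2*(w^2 + w + 4)*(w - 4)*(w + 4)*(w - 1);  w^5 + 14*w^4 + 67*w^3 + 158*w^2 + 256*w + 224 = (w + 4)*(w^2 + w + 4)*(w + 2)*(w + 7)
Cancel the common factors (w^2 + w + 4), (w + 4).

(2*w^2 - 10*w + 8)/(w^2 + 9*w + 14)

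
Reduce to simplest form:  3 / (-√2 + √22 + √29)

Group as (√22 + √29) - √2; multiply by (√22 + √29) + √2, then rationalise the remaining surd.

(-147*√2 - 15*√29 + 27*√22 + 12*√319)/151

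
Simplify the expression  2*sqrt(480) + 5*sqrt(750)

2*sqrt(480) = 8*sqrt(30); 5*sqrt(750) = 25*sqrt(30)
Combine: (8 + 25)·sqrt(30) = 33*sqrt(30)

33*sqrt(30)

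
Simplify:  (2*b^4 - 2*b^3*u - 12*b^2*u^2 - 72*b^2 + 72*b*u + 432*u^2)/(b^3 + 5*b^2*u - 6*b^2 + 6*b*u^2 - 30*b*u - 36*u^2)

Factor: 2*b^4 - 2*b^3*u - 12*b^2*u^2 - 72*b^2 + 72*b*u + 432*u^2 = 2*(b + 6)*(b + 2*u)*(b - 3*u)*(b - 6);  b^3 + 5*b^2*u - 6*b^2 + 6*b*u^2 - 30*b*u - 36*u^2 = (b - 6)*(b + 2*u)*(b + 3*u)
Cancel the common factors (b - 6), (b + 2*u).

(2*b^2 - 6*b*u + 12*b - 36*u)/(b + 3*u)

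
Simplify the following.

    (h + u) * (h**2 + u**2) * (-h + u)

Pair the conjugate factors: (u+h)(u-h) = -h**2 + u**2, then repeat with the next factor.

-h**4 + u**4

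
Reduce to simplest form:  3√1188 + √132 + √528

3√1188 = 18*√33; √132 = 2*√33; √528 = 4*√33
Combine: (18 + 2 + 4)·√33 = 24*√33

24*√33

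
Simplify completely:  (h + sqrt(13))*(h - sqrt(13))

h^2 - 13

Product of conjugates: (P+Q)(P-Q) = P^2 - Q^2.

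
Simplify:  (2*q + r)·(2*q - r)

Product of conjugates: (P+Q)(P-Q) = P^2 - Q^2.

4*q² - r²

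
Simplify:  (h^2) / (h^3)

1/h

Quotient: (h^-1)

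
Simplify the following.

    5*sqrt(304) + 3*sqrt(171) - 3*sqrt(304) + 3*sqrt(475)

32*sqrt(19)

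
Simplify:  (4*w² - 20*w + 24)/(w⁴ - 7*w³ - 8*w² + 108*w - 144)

4/(w² - 2*w - 24)

Factor: 4*w² - 20*w + 24 = 4·(w - 2)·(w - 3);  w⁴ - 7*w³ - 8*w² + 108*w - 144 = (w - 6)·(w - 2)·(w + 4)·(w - 3)
Cancel the common factors (w - 2), (w - 3).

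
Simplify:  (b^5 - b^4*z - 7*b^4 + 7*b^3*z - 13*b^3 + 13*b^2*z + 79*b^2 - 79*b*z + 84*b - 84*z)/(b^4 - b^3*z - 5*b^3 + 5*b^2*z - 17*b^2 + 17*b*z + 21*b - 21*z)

(b^2 - 3*b - 4)/(b - 1)

Factor: b^5 - b^4*z - 7*b^4 + 7*b^3*z - 13*b^3 + 13*b^2*z + 79*b^2 - 79*b*z + 84*b - 84*z = (b + 1)*(b - z)*(b - 4)*(b - 7)*(b + 3);  b^4 - b^3*z - 5*b^3 + 5*b^2*z - 17*b^2 + 17*b*z + 21*b - 21*z = (b - z)*(b - 1)*(b - 7)*(b + 3)
Cancel the common factors (b - z), (b - 7), (b + 3).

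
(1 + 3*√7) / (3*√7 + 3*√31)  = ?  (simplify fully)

Multiply numerator and denominator by -3*√31 + 3*√7.
Denominator becomes -216; numerator becomes -9*√217 - 3*√31 + 3*√7 + 63.

(-21 - √7 + √31 + 3*√217)/72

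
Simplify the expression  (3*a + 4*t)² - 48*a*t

Expanding gives 9*a² - 24*a*t + 16*t², a perfect square.

(3*a - 4*t)²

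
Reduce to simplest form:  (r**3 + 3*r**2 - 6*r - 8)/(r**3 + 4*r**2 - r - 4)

(r - 2)/(r - 1)

Factor: r**3 + 3*r**2 - 6*r - 8 = (r + 4)*(r + 1)*(r - 2);  r**3 + 4*r**2 - r - 4 = (r - 1)*(r + 1)*(r + 4)
Cancel the common factors (r + 4), (r + 1).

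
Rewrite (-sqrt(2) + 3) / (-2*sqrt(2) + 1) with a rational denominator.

(-5*sqrt(2) + 1)/7

Multiply numerator and denominator by 1 + 2*sqrt(2).
Denominator becomes -7; numerator becomes -1 + 5*sqrt(2).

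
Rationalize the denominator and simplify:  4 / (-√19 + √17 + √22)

Group as (√17 + √22) - √19; multiply by (√17 + √22) + √19, then rationalise the remaining surd.

(-10*√19 + 7*√22 + 12*√17 + √7106)/137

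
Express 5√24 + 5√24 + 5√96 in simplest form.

5√24 = 10*√6; 5√24 = 10*√6; 5√96 = 20*√6
Combine: (10 + 10 + 20)·√6 = 40*√6

40*√6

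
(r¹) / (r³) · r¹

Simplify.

1/r

Quotient: (r^-2)
Multiply by r¹: add exponents.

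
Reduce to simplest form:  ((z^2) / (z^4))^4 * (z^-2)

Inside the bracket: (z^-2)
Raise to the power 4: (z^-8)
Multiply by (z^-2): add exponents.

z^(-10)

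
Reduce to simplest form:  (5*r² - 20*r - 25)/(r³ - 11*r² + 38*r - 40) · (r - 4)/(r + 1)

5/(r - 2)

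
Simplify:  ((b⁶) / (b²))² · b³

Inside the bracket: b⁴
Raise to the power 2: b⁸
Multiply by b³: add exponents.

b^11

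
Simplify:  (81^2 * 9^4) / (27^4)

3^4

81^2 = 3^8; 9^4 = 3^8; 27^4 = 3^12
Combine exponents: 3^4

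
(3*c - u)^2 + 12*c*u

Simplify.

Expand the square and combine the 12*c*u term.

(3*c + u)^2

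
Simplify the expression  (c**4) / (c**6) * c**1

1/c

Quotient: (c**-2)
Multiply by c**1: add exponents.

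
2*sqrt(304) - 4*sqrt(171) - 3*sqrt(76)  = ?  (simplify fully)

-10*sqrt(19)

2*sqrt(304) = 8*sqrt(19); 4*sqrt(171) = 12*sqrt(19); 3*sqrt(76) = 6*sqrt(19)
Combine: (8 - 12 - 6)·sqrt(19) = -10*sqrt(19)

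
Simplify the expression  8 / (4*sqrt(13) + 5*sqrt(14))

Multiply numerator and denominator by -4*sqrt(13) + 5*sqrt(14).
Denominator becomes 142; numerator becomes -32*sqrt(13) + 40*sqrt(14).

(-16*sqrt(13) + 20*sqrt(14))/71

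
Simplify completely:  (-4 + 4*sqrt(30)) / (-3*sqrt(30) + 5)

Multiply numerator and denominator by 5 + 3*sqrt(30).
Denominator becomes -245; numerator becomes 8*sqrt(30) + 340.

(-340 - 8*sqrt(30))/245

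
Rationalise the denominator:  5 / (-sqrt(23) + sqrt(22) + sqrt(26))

Group as (sqrt(22) + sqrt(26)) - sqrt(23); multiply by (sqrt(22) + sqrt(26)) + sqrt(23), then rationalise the remaining surd.

(-125*sqrt(23) + 95*sqrt(26) + 135*sqrt(22) + 20*sqrt(3289))/1663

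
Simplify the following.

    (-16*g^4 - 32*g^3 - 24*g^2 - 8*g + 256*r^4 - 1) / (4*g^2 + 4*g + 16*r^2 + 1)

-4*g^2 - 4*g + 16*r^2 - 1

Difference of fourth powers: factor out (16*r^2 + (2*g + 1)^2).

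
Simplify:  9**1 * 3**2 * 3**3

3**7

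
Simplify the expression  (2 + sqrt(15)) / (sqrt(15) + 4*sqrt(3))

(-15 - 2*sqrt(15) + 8*sqrt(3) + 12*sqrt(5))/33

Multiply numerator and denominator by -4*sqrt(3) + sqrt(15).
Denominator becomes -33; numerator becomes -12*sqrt(5) - 8*sqrt(3) + 2*sqrt(15) + 15.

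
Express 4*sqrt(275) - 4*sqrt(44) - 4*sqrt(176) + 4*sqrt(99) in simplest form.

8*sqrt(11)

4*sqrt(275) = 20*sqrt(11); 4*sqrt(44) = 8*sqrt(11); 4*sqrt(176) = 16*sqrt(11); 4*sqrt(99) = 12*sqrt(11)
Combine: (20 - 8 - 16 + 12)·sqrt(11) = 8*sqrt(11)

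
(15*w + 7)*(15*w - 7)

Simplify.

Product of conjugates: (P+Q)(P-Q) = P^2 - Q^2.

225*w^2 - 49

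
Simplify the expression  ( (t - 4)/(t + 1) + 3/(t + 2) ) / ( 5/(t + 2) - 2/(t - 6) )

Numerator: (t - 4)/(t + 1) + 3/(t + 2) = (t^2 + t - 5)/(t^2 + 3*t + 2)
Denominator: 5/(t + 2) - 2/(t - 6) = (3*t - 34)/(t^2 - 4*t - 12)
Divide: ((t^2 + t - 5)/(t^2 + 3*t + 2)) · ((t^2 - 4*t - 12)/(3*t - 34)) = (t^3 - 5*t^2 - 11*t + 30)/(3*t^2 - 31*t - 34)

(t^3 - 5*t^2 - 11*t + 30)/(3*t^2 - 31*t - 34)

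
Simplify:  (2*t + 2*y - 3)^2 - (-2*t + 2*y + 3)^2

8*y*(2*t - 3)

Write as f((2*y),(2*t - 3)) - f((2*y),-(2*t - 3)) and expand.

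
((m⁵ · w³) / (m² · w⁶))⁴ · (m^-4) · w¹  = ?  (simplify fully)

Inside the bracket: m³ · (w^-3)
Raise to the power 4: m^12 · (w^-12)
Multiply by (m^-4) · w¹: add exponents.

m⁸/w^11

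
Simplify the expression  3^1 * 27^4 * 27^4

3^25

3^1 = 3^1; 27^4 = 3^12; 27^4 = 3^12
Combine exponents: 3^25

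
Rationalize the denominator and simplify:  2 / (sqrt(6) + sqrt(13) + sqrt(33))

Group as (sqrt(13) + sqrt(33)) + sqrt(6); multiply by (sqrt(13) + sqrt(33)) - sqrt(6), then rationalise the remaining surd.

(-3*sqrt(286) - 7*sqrt(33) + 13*sqrt(13) + 20*sqrt(6))/29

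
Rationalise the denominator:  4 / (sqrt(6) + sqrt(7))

Multiply numerator and denominator by -sqrt(7) + sqrt(6).
Denominator becomes -1; numerator becomes -4*sqrt(7) + 4*sqrt(6).

-4*sqrt(6) + 4*sqrt(7)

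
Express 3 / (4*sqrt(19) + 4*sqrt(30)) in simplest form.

Multiply numerator and denominator by -4*sqrt(19) + 4*sqrt(30).
Denominator becomes 176; numerator becomes -12*sqrt(19) + 12*sqrt(30).

(-3*sqrt(19) + 3*sqrt(30))/44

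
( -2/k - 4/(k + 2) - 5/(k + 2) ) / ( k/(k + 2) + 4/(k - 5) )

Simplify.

(-11*k^2 + 51*k + 20)/(k^3 - k^2 + 8*k)

Numerator: -2/k - 4/(k + 2) - 5/(k + 2) = (-11*k - 4)/(k^2 + 2*k)
Denominator: k/(k + 2) + 4/(k - 5) = (k^2 - k + 8)/(k^2 - 3*k - 10)
Divide: ((-11*k - 4)/(k^2 + 2*k)) · ((k^2 - 3*k - 10)/(k^2 - k + 8)) = (-11*k^2 + 51*k + 20)/(k^3 - k^2 + 8*k)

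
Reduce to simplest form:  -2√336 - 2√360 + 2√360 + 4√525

2√336 = 8*√21; 2√360 = 12*√10; 2√360 = 12*√10; 4√525 = 20*√21

12*√21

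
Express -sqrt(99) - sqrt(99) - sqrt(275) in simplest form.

-11*sqrt(11)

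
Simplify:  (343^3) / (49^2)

343^3 = 7^9; 49^2 = 7^4
Combine exponents: 7^5

7^5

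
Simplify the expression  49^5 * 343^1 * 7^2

7^15

49^5 = 7^10; 343^1 = 7^3; 7^2 = 7^2
Combine exponents: 7^15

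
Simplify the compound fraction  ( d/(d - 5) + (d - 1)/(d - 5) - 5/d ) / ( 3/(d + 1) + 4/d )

Numerator: d/(d - 5) + (d - 1)/(d - 5) - 5/d = (2*d² - 6*d + 25)/(d² - 5*d)
Denominator: 3/(d + 1) + 4/d = (7*d + 4)/(d² + d)
Divide: ((2*d² - 6*d + 25)/(d² - 5*d)) · ((d² + d)/(7*d + 4)) = (2*d³ - 4*d² + 19*d + 25)/(7*d² - 31*d - 20)

(2*d³ - 4*d² + 19*d + 25)/(7*d² - 31*d - 20)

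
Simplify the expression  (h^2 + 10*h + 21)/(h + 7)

Factor: h^2 + 10*h + 21 = (h + 7)*(h + 3)
Cancel the common factor (h + 7).

h + 3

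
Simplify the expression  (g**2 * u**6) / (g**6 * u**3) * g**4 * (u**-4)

Quotient: (g**-4) * u**3
Multiply by g**4 * (u**-4): add exponents.

1/u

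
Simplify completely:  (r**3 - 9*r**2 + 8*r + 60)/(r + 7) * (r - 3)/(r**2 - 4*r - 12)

Factor: r**3 - 9*r**2 + 8*r + 60 = (r - 6)*(r + 2)*(r - 5);  r**2 - 4*r - 12 = (r - 6)*(r + 2)
Cancel the common factors (r - 6), (r + 2).

(r**2 - 8*r + 15)/(r + 7)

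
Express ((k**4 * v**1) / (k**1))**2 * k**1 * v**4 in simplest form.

Inside the bracket: k**3 * v**1
Raise to the power 2: k**6 * v**2
Multiply by k**1 * v**4: add exponents.

k**7*v**6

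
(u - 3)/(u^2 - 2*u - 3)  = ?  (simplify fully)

1/(u + 1)

Factor: u^2 - 2*u - 3 = (u - 3)*(u + 1)
Cancel the common factor (u - 3).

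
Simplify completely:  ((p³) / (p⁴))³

Inside the bracket: (p^-1)
Raise to the power 3: (p^-3)

p^(-3)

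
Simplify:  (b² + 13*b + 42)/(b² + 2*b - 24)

Factor: b² + 13*b + 42 = (b + 6)·(b + 7);  b² + 2*b - 24 = (b + 6)·(b - 4)
Cancel the common factor (b + 6).

(b + 7)/(b - 4)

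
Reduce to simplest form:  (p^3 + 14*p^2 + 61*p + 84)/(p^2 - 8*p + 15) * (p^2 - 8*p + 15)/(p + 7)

Factor: p^3 + 14*p^2 + 61*p + 84 = (p + 3)*(p + 7)*(p + 4);  p^2 - 8*p + 15 = (p - 5)*(p - 3);  p^2 - 8*p + 15 = (p - 3)*(p - 5)
Cancel the common factors (p - 3), (p + 7), (p - 5).

p^2 + 7*p + 12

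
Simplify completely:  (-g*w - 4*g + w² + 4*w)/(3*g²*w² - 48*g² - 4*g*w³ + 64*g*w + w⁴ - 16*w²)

1/(-3*g*w + 12*g + w² - 4*w)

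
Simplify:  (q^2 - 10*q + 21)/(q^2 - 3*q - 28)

Factor: q^2 - 10*q + 21 = (q - 7)*(q - 3);  q^2 - 3*q - 28 = (q - 7)*(q + 4)
Cancel the common factor (q - 7).

(q - 3)/(q + 4)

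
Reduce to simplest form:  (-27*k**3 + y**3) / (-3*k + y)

9*k**2 + 3*k*y + y**2

Apply the difference-of-cubes factorisation and cancel (-3*k + y).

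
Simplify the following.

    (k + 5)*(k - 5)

(k)^2 - (5)^2 = k^2 - 25.

k^2 - 25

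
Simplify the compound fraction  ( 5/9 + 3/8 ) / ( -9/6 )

Numerator: 5/9 + 3/8 = 67/72
Denominator: -9/6 = -3/2
Divide: (67/72) · (-2/3) = -67/108

-67/108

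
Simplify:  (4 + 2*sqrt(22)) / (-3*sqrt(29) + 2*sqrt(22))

Multiply numerator and denominator by 2*sqrt(22) + 3*sqrt(29).
Denominator becomes -173; numerator becomes 8*sqrt(22) + 12*sqrt(29) + 88 + 6*sqrt(638).

(-6*sqrt(638) - 88 - 12*sqrt(29) - 8*sqrt(22))/173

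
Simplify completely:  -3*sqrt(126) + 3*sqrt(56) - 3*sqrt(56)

-9*sqrt(14)

3*sqrt(126) = 9*sqrt(14); 3*sqrt(56) = 6*sqrt(14); 3*sqrt(56) = 6*sqrt(14)
Combine: (-9 + 6 - 6)·sqrt(14) = -9*sqrt(14)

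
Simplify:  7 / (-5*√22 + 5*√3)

(-7*√22 - 7*√3)/95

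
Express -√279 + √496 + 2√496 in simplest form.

9*√31

√279 = 3*√31; √496 = 4*√31; 2√496 = 8*√31
Combine: (-3 + 4 + 8)·√31 = 9*√31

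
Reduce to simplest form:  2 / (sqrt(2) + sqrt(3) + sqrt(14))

Group as (sqrt(3) + sqrt(14)) + sqrt(2); multiply by (sqrt(3) + sqrt(14)) - sqrt(2), then rationalise the remaining surd.

(-26*sqrt(3) - 30*sqrt(2) + 8*sqrt(21) + 18*sqrt(14))/57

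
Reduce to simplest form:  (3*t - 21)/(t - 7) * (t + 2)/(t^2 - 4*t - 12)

3/(t - 6)

Factor: 3*t - 21 = 3*(t - 7);  t^2 - 4*t - 12 = (t + 2)*(t - 6)
Cancel the common factors (t + 2), (t - 7).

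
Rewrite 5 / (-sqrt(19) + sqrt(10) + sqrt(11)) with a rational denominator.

Group as (sqrt(10) + sqrt(11)) - sqrt(19); multiply by (sqrt(10) + sqrt(11)) + sqrt(19), then rationalise the remaining surd.

(-5*sqrt(19) + 45*sqrt(11) + 50*sqrt(10) + 5*sqrt(2090))/218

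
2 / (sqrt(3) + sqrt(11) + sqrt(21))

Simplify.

Group as (sqrt(11) + sqrt(21)) + sqrt(3); multiply by (sqrt(11) + sqrt(21)) - sqrt(3), then rationalise the remaining surd.

(-12*sqrt(77) - 14*sqrt(21) + 26*sqrt(11) + 58*sqrt(3))/83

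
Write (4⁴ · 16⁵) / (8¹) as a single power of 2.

2^25

4⁴ = 2^8; 16⁵ = 2^20; 8¹ = 2^3
Combine exponents: 2^25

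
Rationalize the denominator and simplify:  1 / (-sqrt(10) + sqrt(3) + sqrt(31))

(-19*sqrt(3) - sqrt(930) + 12*sqrt(10) + 9*sqrt(31))/102

Group as (sqrt(3) + sqrt(31)) - sqrt(10); multiply by (sqrt(3) + sqrt(31)) + sqrt(10), then rationalise the remaining surd.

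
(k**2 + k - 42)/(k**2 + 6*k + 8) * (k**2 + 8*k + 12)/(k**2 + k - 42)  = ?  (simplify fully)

(k + 6)/(k + 4)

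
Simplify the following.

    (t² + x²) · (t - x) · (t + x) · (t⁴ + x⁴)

t⁸ - x⁸

(t+x)(t-x) = t² - x²; continue pairing.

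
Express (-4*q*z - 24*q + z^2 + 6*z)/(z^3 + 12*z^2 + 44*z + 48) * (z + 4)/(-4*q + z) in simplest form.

Factor: -4*q*z - 24*q + z^2 + 6*z = (-4*q + z)*(z + 6);  z^3 + 12*z^2 + 44*z + 48 = (z + 2)*(z + 4)*(z + 6)
Cancel the common factors (z + 6), (z + 4), (-4*q + z).

1/(z + 2)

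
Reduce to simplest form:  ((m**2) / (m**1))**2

Inside the bracket: m**1
Raise to the power 2: m**2

m**2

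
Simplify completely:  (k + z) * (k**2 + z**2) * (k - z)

Telescope via difference of squares: (k+z)(k-z) = k**2 - z**2, then repeat with the next factor.

k**4 - z**4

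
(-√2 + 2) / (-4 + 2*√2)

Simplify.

-1/2

Multiply numerator and denominator by -4 - 2*√2.
Denominator becomes 8; numerator becomes -4.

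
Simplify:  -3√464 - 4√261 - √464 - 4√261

3√464 = 12*√29; 4√261 = 12*√29; √464 = 4*√29; 4√261 = 12*√29
Combine: (-12 - 12 - 4 - 12)·√29 = -40*√29

-40*√29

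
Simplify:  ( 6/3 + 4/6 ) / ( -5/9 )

Numerator: 6/3 + 4/6 = 8/3
Denominator: -5/9 = -5/9
Divide: (8/3) · (-9/5) = -24/5

-24/5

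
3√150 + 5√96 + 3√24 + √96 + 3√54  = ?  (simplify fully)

54*√6

3√150 = 15*√6; 5√96 = 20*√6; 3√24 = 6*√6; √96 = 4*√6; 3√54 = 9*√6
Combine: (15 + 20 + 6 + 4 + 9)·√6 = 54*√6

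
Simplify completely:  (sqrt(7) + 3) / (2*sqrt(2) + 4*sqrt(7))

Multiply numerator and denominator by -2*sqrt(2) + 4*sqrt(7).
Denominator becomes 104; numerator becomes -6*sqrt(2) - 2*sqrt(14) + 28 + 12*sqrt(7).

(-3*sqrt(2) - sqrt(14) + 14 + 6*sqrt(7))/52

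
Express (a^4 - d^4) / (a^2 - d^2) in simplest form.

a^2 + d^2

Difference of fourth powers: factor out (a^2 - d^2).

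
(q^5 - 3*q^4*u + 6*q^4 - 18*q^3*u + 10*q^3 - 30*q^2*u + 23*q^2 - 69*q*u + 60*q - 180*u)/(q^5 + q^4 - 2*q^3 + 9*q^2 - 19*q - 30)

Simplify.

Factor: q^5 - 3*q^4*u + 6*q^4 - 18*q^3*u + 10*q^3 - 30*q^2*u + 23*q^2 - 69*q*u + 60*q - 180*u = (q + 4)*(q + 3)*(q^2 - q + 5)*(q - 3*u);  q^5 + q^4 - 2*q^3 + 9*q^2 - 19*q - 30 = (q - 2)*(q + 3)*(q + 1)*(q^2 - q + 5)
Cancel the common factors (q^2 - q + 5), (q + 3).

(q^2 - 3*q*u + 4*q - 12*u)/(q^2 - q - 2)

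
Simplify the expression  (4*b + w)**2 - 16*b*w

After expansion: 16*b**2 - 8*b*w + w**2 — a perfect-square trinomial.

(4*b - w)**2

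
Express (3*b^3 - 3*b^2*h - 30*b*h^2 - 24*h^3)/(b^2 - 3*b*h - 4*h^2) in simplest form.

3*b + 6*h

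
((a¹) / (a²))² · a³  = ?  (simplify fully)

a

Inside the bracket: (a^-1)
Raise to the power 2: (a^-2)
Multiply by a³: add exponents.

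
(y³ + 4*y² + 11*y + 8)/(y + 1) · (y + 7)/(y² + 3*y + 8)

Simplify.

Factor: y³ + 4*y² + 11*y + 8 = (y² + 3*y + 8)·(y + 1)
Cancel the common factors (y² + 3*y + 8), (y + 1).

y + 7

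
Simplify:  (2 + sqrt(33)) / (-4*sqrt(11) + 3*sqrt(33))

(8*sqrt(11) + 6*sqrt(33) + 44*sqrt(3) + 99)/121

Multiply numerator and denominator by 4*sqrt(11) + 3*sqrt(33).
Denominator becomes 121; numerator becomes 8*sqrt(11) + 6*sqrt(33) + 44*sqrt(3) + 99.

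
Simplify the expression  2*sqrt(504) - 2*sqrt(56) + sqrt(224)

12*sqrt(14)

2*sqrt(504) = 12*sqrt(14); 2*sqrt(56) = 4*sqrt(14); sqrt(224) = 4*sqrt(14)
Combine: (12 - 4 + 4)·sqrt(14) = 12*sqrt(14)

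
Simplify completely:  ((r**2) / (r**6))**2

Inside the bracket: (r**-4)
Raise to the power 2: (r**-8)

r**(-8)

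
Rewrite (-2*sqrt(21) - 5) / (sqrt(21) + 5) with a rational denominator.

(-5*sqrt(21) + 17)/4

Multiply numerator and denominator by -sqrt(21) + 5.
Denominator becomes 4; numerator becomes -5*sqrt(21) + 17.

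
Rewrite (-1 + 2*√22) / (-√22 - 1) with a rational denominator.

(-15 + √22)/7

Multiply numerator and denominator by -1 + √22.
Denominator becomes -21; numerator becomes -3*√22 + 45.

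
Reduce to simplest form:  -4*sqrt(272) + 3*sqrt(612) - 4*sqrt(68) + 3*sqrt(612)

12*sqrt(17)

4*sqrt(272) = 16*sqrt(17); 3*sqrt(612) = 18*sqrt(17); 4*sqrt(68) = 8*sqrt(17); 3*sqrt(612) = 18*sqrt(17)
Combine: (-16 + 18 - 8 + 18)·sqrt(17) = 12*sqrt(17)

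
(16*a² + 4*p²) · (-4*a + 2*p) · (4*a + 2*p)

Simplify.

-256*a⁴ + 16*p⁴

((2*p)+(4*a))((2*p)-(4*a)) = -16*a² + 4*p²; continue pairing.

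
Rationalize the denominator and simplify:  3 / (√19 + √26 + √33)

Group as (√19 + √33) + √26; multiply by (√19 + √33) - √26, then rationalise the remaining surd.

(-3*√16302 + 18*√33 + 39*√26 + 60*√19)/916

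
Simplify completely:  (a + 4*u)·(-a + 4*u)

-a² + 16*u²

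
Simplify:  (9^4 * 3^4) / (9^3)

9^4 = 3^8; 3^4 = 3^4; 9^3 = 3^6
Combine exponents: 3^6

3^6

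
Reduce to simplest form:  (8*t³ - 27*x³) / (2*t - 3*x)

4*t² + 6*t*x + 9*x²

(2*t)^3 - (3*x)^3 = (2*t - 3*x)(4*t² + 6*t*x + 9*x²).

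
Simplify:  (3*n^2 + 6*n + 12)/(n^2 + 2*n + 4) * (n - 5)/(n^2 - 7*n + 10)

Factor: 3*n^2 + 6*n + 12 = 3*(n^2 + 2*n + 4);  n^2 - 7*n + 10 = (n - 5)*(n - 2)
Cancel the common factors (n^2 + 2*n + 4), (n - 5).

3/(n - 2)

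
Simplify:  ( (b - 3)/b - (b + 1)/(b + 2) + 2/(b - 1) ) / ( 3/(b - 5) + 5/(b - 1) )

(3*b - 15)/(4*b^3 - 6*b^2 - 28*b)

Numerator: (b - 3)/b - (b + 1)/(b + 2) + 2/(b - 1) = 6/(b^3 + b^2 - 2*b)
Denominator: 3/(b - 5) + 5/(b - 1) = (8*b - 28)/(b^2 - 6*b + 5)
Divide: (6/(b^3 + b^2 - 2*b)) · ((b^2 - 6*b + 5)/(8*b - 28)) = (3*b - 15)/(4*b^3 - 6*b^2 - 28*b)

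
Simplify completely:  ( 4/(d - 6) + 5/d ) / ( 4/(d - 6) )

(9*d - 30)/(4*d)

Numerator: 4/(d - 6) + 5/d = (9*d - 30)/(d^2 - 6*d)
Denominator: 4/(d - 6) = 4/(d - 6)
Divide: ((9*d - 30)/(d^2 - 6*d)) · (d/4 - 3/2) = (9*d - 30)/(4*d)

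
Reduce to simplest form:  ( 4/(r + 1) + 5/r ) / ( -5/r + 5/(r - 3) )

Numerator: 4/(r + 1) + 5/r = (9*r + 5)/(r^2 + r)
Denominator: -5/r + 5/(r - 3) = 15/(r^2 - 3*r)
Divide: ((9*r + 5)/(r^2 + r)) · (r^2/15 - r/5) = (9*r^2 - 22*r - 15)/(15*r + 15)

(9*r^2 - 22*r - 15)/(15*r + 15)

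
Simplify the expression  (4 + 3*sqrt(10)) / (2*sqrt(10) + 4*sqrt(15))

Multiply numerator and denominator by -4*sqrt(15) + 2*sqrt(10).
Denominator becomes -200; numerator becomes -60*sqrt(6) - 16*sqrt(15) + 8*sqrt(10) + 60.

(-15 - 2*sqrt(10) + 4*sqrt(15) + 15*sqrt(6))/50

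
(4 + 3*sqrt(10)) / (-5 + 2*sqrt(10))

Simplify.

Multiply numerator and denominator by -2*sqrt(10) - 5.
Denominator becomes -15; numerator becomes -80 - 23*sqrt(10).

(23*sqrt(10) + 80)/15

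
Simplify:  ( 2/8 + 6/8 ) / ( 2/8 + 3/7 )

Numerator: 2/8 + 6/8 = 1
Denominator: 2/8 + 3/7 = 19/28
Divide: (1) · (28/19) = 28/19

28/19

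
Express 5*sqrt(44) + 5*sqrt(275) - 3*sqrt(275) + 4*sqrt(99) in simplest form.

5*sqrt(44) = 10*sqrt(11); 5*sqrt(275) = 25*sqrt(11); 3*sqrt(275) = 15*sqrt(11); 4*sqrt(99) = 12*sqrt(11)
Combine: (10 + 25 - 15 + 12)·sqrt(11) = 32*sqrt(11)

32*sqrt(11)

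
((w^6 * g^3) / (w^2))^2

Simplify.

g^6*w^8

Inside the bracket: w^4 * g^3
Raise to the power 2: w^8 * g^6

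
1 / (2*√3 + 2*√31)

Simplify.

Multiply numerator and denominator by -2*√3 + 2*√31.
Denominator becomes 112; numerator becomes -2*√3 + 2*√31.

(-√3 + √31)/56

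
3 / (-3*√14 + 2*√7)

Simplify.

(-9*√14 - 6*√7)/98

Multiply numerator and denominator by 2*√7 + 3*√14.
Denominator becomes -98; numerator becomes 6*√7 + 9*√14.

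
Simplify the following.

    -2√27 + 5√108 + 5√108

2√27 = 6*√3; 5√108 = 30*√3; 5√108 = 30*√3
Combine: (-6 + 30 + 30)·√3 = 54*√3

54*√3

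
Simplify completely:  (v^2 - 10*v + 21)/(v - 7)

Factor: v^2 - 10*v + 21 = (v - 3)*(v - 7)
Cancel the common factor (v - 7).

v - 3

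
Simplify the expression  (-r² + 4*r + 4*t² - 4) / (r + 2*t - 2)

-r + 2*t + 2

-r² + 4*r + 4*t² - 4 factors as -(r - 2*t - 2)*(r + 2*t - 2).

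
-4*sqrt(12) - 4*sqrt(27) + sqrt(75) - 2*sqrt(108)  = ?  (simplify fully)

4*sqrt(12) = 8*sqrt(3); 4*sqrt(27) = 12*sqrt(3); sqrt(75) = 5*sqrt(3); 2*sqrt(108) = 12*sqrt(3)
Combine: (-8 - 12 + 5 - 12)·sqrt(3) = -27*sqrt(3)

-27*sqrt(3)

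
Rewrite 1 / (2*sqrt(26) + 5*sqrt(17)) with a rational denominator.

(-2*sqrt(26) + 5*sqrt(17))/321

Multiply numerator and denominator by -5*sqrt(17) + 2*sqrt(26).
Denominator becomes -321; numerator becomes -5*sqrt(17) + 2*sqrt(26).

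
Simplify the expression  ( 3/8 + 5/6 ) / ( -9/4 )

-29/54

Numerator: 3/8 + 5/6 = 29/24
Denominator: -9/4 = -9/4
Divide: (29/24) · (-4/9) = -29/54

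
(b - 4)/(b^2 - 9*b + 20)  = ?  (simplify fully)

1/(b - 5)

Factor: b^2 - 9*b + 20 = (b - 5)*(b - 4)
Cancel the common factor (b - 4).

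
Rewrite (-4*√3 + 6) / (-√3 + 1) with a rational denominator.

-√3 + 3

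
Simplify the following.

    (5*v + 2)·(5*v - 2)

25*v² - 4

Product of conjugates: (P+Q)(P-Q) = P^2 - Q^2.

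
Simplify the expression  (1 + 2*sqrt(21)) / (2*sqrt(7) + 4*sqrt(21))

Multiply numerator and denominator by -2*sqrt(7) + 4*sqrt(21).
Denominator becomes 308; numerator becomes -28*sqrt(3) - 2*sqrt(7) + 4*sqrt(21) + 168.

(-14*sqrt(3) - sqrt(7) + 2*sqrt(21) + 84)/154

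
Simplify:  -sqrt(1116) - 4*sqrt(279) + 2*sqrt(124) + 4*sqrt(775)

6*sqrt(31)

sqrt(1116) = 6*sqrt(31); 4*sqrt(279) = 12*sqrt(31); 2*sqrt(124) = 4*sqrt(31); 4*sqrt(775) = 20*sqrt(31)
Combine: (-6 - 12 + 4 + 20)·sqrt(31) = 6*sqrt(31)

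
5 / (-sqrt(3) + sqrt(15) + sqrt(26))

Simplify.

(-95*sqrt(3) - 20*sqrt(26) + 35*sqrt(15) + 15*sqrt(130))/58

Group as (sqrt(15) + sqrt(26)) - sqrt(3); multiply by (sqrt(15) + sqrt(26)) + sqrt(3), then rationalise the remaining surd.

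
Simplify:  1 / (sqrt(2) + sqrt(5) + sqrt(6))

Group as (sqrt(2) + sqrt(5)) + sqrt(6); multiply by (sqrt(2) + sqrt(5)) - sqrt(6), then rationalise the remaining surd.

(-4*sqrt(15) + sqrt(6) + 3*sqrt(5) + 9*sqrt(2))/39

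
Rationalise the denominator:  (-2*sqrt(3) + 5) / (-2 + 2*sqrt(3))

Multiply numerator and denominator by -2*sqrt(3) - 2.
Denominator becomes -8; numerator becomes -6*sqrt(3) + 2.

(-1 + 3*sqrt(3))/4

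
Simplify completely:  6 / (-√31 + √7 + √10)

(7*√31 + 14*√10 + 17*√7 + √2170)/7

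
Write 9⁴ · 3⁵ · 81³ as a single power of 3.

3^25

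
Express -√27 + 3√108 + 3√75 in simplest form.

30*√3

√27 = 3*√3; 3√108 = 18*√3; 3√75 = 15*√3
Combine: (-3 + 18 + 15)·√3 = 30*√3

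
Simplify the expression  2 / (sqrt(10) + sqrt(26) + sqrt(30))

Group as (sqrt(26) + sqrt(30)) + sqrt(10); multiply by (sqrt(26) + sqrt(30)) - sqrt(10), then rationalise the remaining surd.

(-10*sqrt(78) + 3*sqrt(30) + 7*sqrt(26) + 23*sqrt(10))/251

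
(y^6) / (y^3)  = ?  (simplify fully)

y^3

Quotient: y^3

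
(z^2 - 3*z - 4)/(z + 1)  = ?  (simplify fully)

Factor: z^2 - 3*z - 4 = (z + 1)*(z - 4)
Cancel the common factor (z + 1).

z - 4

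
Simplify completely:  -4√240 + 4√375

4*√15

4√240 = 16*√15; 4√375 = 20*√15
Combine: (-16 + 20)·√15 = 4*√15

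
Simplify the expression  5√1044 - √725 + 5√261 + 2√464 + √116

50*√29

5√1044 = 30*√29; √725 = 5*√29; 5√261 = 15*√29; 2√464 = 8*√29; √116 = 2*√29
Combine: (30 - 5 + 15 + 8 + 2)·√29 = 50*√29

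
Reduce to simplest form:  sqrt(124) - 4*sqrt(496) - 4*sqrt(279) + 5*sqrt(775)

-sqrt(31)

sqrt(124) = 2*sqrt(31); 4*sqrt(496) = 16*sqrt(31); 4*sqrt(279) = 12*sqrt(31); 5*sqrt(775) = 25*sqrt(31)
Combine: (2 - 16 - 12 + 25)·sqrt(31) = -sqrt(31)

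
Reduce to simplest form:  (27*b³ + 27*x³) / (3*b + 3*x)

(3*b)^3 + (3*x)^3 = (3*b + 3*x)(9*b² - 9*b*x + 9*x²).

9*b² - 9*b*x + 9*x²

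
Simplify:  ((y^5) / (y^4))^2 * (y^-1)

Inside the bracket: y^1
Raise to the power 2: y^2
Multiply by (y^-1): add exponents.

y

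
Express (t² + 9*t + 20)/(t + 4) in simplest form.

Factor: t² + 9*t + 20 = (t + 4)·(t + 5)
Cancel the common factor (t + 4).

t + 5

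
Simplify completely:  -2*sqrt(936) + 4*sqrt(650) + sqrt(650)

2*sqrt(936) = 12*sqrt(26); 4*sqrt(650) = 20*sqrt(26); sqrt(650) = 5*sqrt(26)
Combine: (-12 + 20 + 5)·sqrt(26) = 13*sqrt(26)

13*sqrt(26)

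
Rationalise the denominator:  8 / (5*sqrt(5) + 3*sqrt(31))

(-20*sqrt(5) + 12*sqrt(31))/77

Multiply numerator and denominator by -3*sqrt(31) + 5*sqrt(5).
Denominator becomes -154; numerator becomes -24*sqrt(31) + 40*sqrt(5).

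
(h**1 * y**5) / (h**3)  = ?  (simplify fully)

y**5/h**2

Quotient: (h**-2) * y**5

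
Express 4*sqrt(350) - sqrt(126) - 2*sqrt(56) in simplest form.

13*sqrt(14)

4*sqrt(350) = 20*sqrt(14); sqrt(126) = 3*sqrt(14); 2*sqrt(56) = 4*sqrt(14)
Combine: (20 - 3 - 4)·sqrt(14) = 13*sqrt(14)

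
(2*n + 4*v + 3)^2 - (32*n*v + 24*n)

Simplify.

(-2*n + 4*v + 3)^2

After expansion: 4*n^2 - 16*n*v - 12*n + 16*v^2 + 24*v + 9 — a perfect-square trinomial.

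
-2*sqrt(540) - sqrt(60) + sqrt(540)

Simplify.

2*sqrt(540) = 12*sqrt(15); sqrt(60) = 2*sqrt(15); sqrt(540) = 6*sqrt(15)
Combine: (-12 - 2 + 6)·sqrt(15) = -8*sqrt(15)

-8*sqrt(15)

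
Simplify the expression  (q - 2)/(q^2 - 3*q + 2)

1/(q - 1)

Factor: q^2 - 3*q + 2 = (q - 1)*(q - 2)
Cancel the common factor (q - 2).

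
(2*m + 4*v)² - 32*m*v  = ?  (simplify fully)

Expanding gives 4*m² - 16*m*v + 16*v², a perfect square.

4*(m - 2*v)²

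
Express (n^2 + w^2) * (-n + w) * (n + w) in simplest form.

-n^4 + w^4

Telescope via difference of squares: (w+n)(w-n) = -n^2 + w^2, then repeat with the next factor.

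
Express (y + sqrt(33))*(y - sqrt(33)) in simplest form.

Difference of squares with P = y, Q = sqrt(33).

y**2 - 33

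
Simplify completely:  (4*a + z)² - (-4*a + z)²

16*a*z

Only the odd-power cross terms survive.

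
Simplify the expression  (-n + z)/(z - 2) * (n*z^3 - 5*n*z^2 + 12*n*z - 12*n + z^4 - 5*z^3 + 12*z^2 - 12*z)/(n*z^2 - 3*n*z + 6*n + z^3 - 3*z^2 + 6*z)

Factor: n*z^3 - 5*n*z^2 + 12*n*z - 12*n + z^4 - 5*z^3 + 12*z^2 - 12*z = (n + z)*(z^2 - 3*z + 6)*(z - 2);  n*z^2 - 3*n*z + 6*n + z^3 - 3*z^2 + 6*z = (n + z)*(z^2 - 3*z + 6)
Cancel the common factors (z^2 - 3*z + 6), (n + z), (z - 2).

-n + z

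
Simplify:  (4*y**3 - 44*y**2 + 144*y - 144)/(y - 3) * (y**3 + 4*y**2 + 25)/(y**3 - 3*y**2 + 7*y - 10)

4*y**2 - 4*y - 120

Factor: 4*y**3 - 44*y**2 + 144*y - 144 = 4*(y - 2)*(y - 6)*(y - 3);  y**3 + 4*y**2 + 25 = (y**2 - y + 5)*(y + 5);  y**3 - 3*y**2 + 7*y - 10 = (y - 2)*(y**2 - y + 5)
Cancel the common factors (y**2 - y + 5), (y - 3), (y - 2).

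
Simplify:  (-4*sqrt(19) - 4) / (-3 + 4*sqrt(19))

(-316 - 28*sqrt(19))/295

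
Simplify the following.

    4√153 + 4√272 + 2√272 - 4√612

4√153 = 12*√17; 4√272 = 16*√17; 2√272 = 8*√17; 4√612 = 24*√17
Combine: (12 + 16 + 8 - 24)·√17 = 12*√17

12*√17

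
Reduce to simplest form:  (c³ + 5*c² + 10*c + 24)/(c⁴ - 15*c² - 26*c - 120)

Factor: c³ + 5*c² + 10*c + 24 = (c + 4)·(c² + c + 6);  c⁴ - 15*c² - 26*c - 120 = (c - 5)·(c² + c + 6)·(c + 4)
Cancel the common factors (c² + c + 6), (c + 4).

1/(c - 5)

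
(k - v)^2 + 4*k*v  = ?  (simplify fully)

(k + v)^2

After expansion: k^2 + 2*k*v + v^2 — a perfect-square trinomial.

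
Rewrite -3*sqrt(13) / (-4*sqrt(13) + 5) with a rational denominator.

(5*sqrt(13) + 52)/61

Multiply numerator and denominator by 5 + 4*sqrt(13).
Denominator becomes -183; numerator becomes -156 - 15*sqrt(13).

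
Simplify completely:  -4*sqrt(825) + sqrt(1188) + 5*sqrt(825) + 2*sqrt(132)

15*sqrt(33)

4*sqrt(825) = 20*sqrt(33); sqrt(1188) = 6*sqrt(33); 5*sqrt(825) = 25*sqrt(33); 2*sqrt(132) = 4*sqrt(33)
Combine: (-20 + 6 + 25 + 4)·sqrt(33) = 15*sqrt(33)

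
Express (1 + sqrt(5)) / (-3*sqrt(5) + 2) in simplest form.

Multiply numerator and denominator by 2 + 3*sqrt(5).
Denominator becomes -41; numerator becomes 5*sqrt(5) + 17.

(-17 - 5*sqrt(5))/41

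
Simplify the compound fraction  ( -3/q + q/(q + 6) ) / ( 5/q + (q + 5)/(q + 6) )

Numerator: -3/q + q/(q + 6) = (q^2 - 3*q - 18)/(q^2 + 6*q)
Denominator: 5/q + (q + 5)/(q + 6) = (q^2 + 10*q + 30)/(q^2 + 6*q)
Divide: ((q^2 - 3*q - 18)/(q^2 + 6*q)) · ((q^2 + 6*q)/(q^2 + 10*q + 30)) = (q^2 - 3*q - 18)/(q^2 + 10*q + 30)

(q^2 - 3*q - 18)/(q^2 + 10*q + 30)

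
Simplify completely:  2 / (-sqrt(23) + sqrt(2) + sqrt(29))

Group as (sqrt(2) + sqrt(29)) - sqrt(23); multiply by (sqrt(2) + sqrt(29)) + sqrt(23), then rationalise the remaining surd.

(-4*sqrt(23) - 2*sqrt(29) + 25*sqrt(2) + sqrt(1334))/42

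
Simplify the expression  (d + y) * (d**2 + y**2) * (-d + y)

-d**4 + y**4

Pair the conjugate factors: (y+d)(y-d) = -d**2 + y**2, then repeat with the next factor.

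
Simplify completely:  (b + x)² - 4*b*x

(b - x)²

Expanding gives b² - 2*b*x + x², a perfect square.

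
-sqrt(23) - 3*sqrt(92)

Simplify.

sqrt(23) = sqrt(23); 3*sqrt(92) = 6*sqrt(23)
Combine: (-1 - 6)·sqrt(23) = -7*sqrt(23)

-7*sqrt(23)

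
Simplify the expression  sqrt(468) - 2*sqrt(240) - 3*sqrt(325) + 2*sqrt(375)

-9*sqrt(13) + 2*sqrt(15)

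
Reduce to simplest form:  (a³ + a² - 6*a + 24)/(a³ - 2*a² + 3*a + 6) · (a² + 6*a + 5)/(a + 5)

Factor: a³ + a² - 6*a + 24 = (a² - 3*a + 6)·(a + 4);  a³ - 2*a² + 3*a + 6 = (a + 1)·(a² - 3*a + 6);  a² + 6*a + 5 = (a + 5)·(a + 1)
Cancel the common factors (a² - 3*a + 6), (a + 5), (a + 1).

a + 4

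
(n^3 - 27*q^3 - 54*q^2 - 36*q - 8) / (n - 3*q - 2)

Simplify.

Apply the difference-of-cubes factorisation and cancel (n - 3*q - 2).

n^2 + 3*n*q + 2*n + 9*q^2 + 12*q + 4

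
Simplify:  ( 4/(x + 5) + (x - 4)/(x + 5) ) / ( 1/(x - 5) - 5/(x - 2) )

Numerator: 4/(x + 5) + (x - 4)/(x + 5) = x/(x + 5)
Denominator: 1/(x - 5) - 5/(x - 2) = (-4*x + 23)/(x^2 - 7*x + 10)
Divide: (x/(x + 5)) · ((x^2 - 7*x + 10)/(-4*x + 23)) = (-x^3 + 7*x^2 - 10*x)/(4*x^2 - 3*x - 115)

(-x^3 + 7*x^2 - 10*x)/(4*x^2 - 3*x - 115)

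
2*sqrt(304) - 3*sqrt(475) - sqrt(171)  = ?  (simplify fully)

-10*sqrt(19)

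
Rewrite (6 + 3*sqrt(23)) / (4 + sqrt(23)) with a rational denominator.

(-6*sqrt(23) + 45)/7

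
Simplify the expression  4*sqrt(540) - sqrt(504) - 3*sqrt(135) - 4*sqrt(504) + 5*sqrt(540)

-30*sqrt(14) + 45*sqrt(15)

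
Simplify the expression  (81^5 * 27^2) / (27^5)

3^11

81^5 = 3^20; 27^2 = 3^6; 27^5 = 3^15
Combine exponents: 3^11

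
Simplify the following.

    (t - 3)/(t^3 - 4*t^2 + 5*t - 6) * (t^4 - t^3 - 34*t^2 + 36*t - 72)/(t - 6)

Factor: t^3 - 4*t^2 + 5*t - 6 = (t - 3)*(t^2 - t + 2);  t^4 - t^3 - 34*t^2 + 36*t - 72 = (t - 6)*(t + 6)*(t^2 - t + 2)
Cancel the common factors (t^2 - t + 2), (t - 6), (t - 3).

t + 6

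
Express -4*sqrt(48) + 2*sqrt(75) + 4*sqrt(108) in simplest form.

4*sqrt(48) = 16*sqrt(3); 2*sqrt(75) = 10*sqrt(3); 4*sqrt(108) = 24*sqrt(3)
Combine: (-16 + 10 + 24)·sqrt(3) = 18*sqrt(3)

18*sqrt(3)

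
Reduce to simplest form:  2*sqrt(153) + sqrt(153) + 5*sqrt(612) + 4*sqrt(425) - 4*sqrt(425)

2*sqrt(153) = 6*sqrt(17); sqrt(153) = 3*sqrt(17); 5*sqrt(612) = 30*sqrt(17); 4*sqrt(425) = 20*sqrt(17); 4*sqrt(425) = 20*sqrt(17)
Combine: (6 + 3 + 30 + 20 - 20)·sqrt(17) = 39*sqrt(17)

39*sqrt(17)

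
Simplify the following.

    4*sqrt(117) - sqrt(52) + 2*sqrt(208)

18*sqrt(13)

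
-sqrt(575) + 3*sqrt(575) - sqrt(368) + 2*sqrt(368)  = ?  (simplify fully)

14*sqrt(23)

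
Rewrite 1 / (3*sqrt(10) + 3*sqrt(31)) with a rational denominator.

(-sqrt(10) + sqrt(31))/63

Multiply numerator and denominator by -3*sqrt(31) + 3*sqrt(10).
Denominator becomes -189; numerator becomes -3*sqrt(31) + 3*sqrt(10).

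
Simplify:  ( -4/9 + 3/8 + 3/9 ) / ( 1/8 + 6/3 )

Numerator: -4/9 + 3/8 + 3/9 = 19/72
Denominator: 1/8 + 6/3 = 17/8
Divide: (19/72) · (8/17) = 19/153

19/153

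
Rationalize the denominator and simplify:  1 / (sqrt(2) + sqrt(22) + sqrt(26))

(-2*sqrt(286) - sqrt(26) + 3*sqrt(22) + 23*sqrt(2))/86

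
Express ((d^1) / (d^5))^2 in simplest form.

Inside the bracket: (d^-4)
Raise to the power 2: (d^-8)

d^(-8)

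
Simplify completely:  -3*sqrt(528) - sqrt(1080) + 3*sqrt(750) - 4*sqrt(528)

-28*sqrt(33) + 9*sqrt(30)

3*sqrt(528) = 12*sqrt(33); sqrt(1080) = 6*sqrt(30); 3*sqrt(750) = 15*sqrt(30); 4*sqrt(528) = 16*sqrt(33)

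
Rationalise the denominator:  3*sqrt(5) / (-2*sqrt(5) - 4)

(-15 + 6*sqrt(5))/2

Multiply numerator and denominator by -4 + 2*sqrt(5).
Denominator becomes -4; numerator becomes -12*sqrt(5) + 30.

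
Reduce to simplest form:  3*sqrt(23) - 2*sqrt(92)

3*sqrt(23) = 3*sqrt(23); 2*sqrt(92) = 4*sqrt(23)
Combine: (3 - 4)·sqrt(23) = -sqrt(23)

-sqrt(23)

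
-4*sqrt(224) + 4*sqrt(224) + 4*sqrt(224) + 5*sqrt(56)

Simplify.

4*sqrt(224) = 16*sqrt(14); 4*sqrt(224) = 16*sqrt(14); 4*sqrt(224) = 16*sqrt(14); 5*sqrt(56) = 10*sqrt(14)
Combine: (-16 + 16 + 16 + 10)·sqrt(14) = 26*sqrt(14)

26*sqrt(14)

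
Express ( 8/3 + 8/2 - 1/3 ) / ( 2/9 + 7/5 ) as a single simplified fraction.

285/73

Numerator: 8/3 + 8/2 - 1/3 = 19/3
Denominator: 2/9 + 7/5 = 73/45
Divide: (19/3) · (45/73) = 285/73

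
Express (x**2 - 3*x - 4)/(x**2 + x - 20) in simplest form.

(x + 1)/(x + 5)

Factor: x**2 - 3*x - 4 = (x + 1)*(x - 4);  x**2 + x - 20 = (x + 5)*(x - 4)
Cancel the common factor (x - 4).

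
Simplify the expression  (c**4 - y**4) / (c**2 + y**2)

Factor c**4 - y**4 and cancel (c**2 + y**2).

c**2 - y**2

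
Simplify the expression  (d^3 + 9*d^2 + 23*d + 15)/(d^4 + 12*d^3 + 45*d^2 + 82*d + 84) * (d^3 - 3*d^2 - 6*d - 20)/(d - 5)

Factor: d^3 + 9*d^2 + 23*d + 15 = (d + 3)*(d + 5)*(d + 1);  d^4 + 12*d^3 + 45*d^2 + 82*d + 84 = (d + 7)*(d + 3)*(d^2 + 2*d + 4);  d^3 - 3*d^2 - 6*d - 20 = (d^2 + 2*d + 4)*(d - 5)
Cancel the common factors (d^2 + 2*d + 4), (d - 5), (d + 3).

(d^2 + 6*d + 5)/(d + 7)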